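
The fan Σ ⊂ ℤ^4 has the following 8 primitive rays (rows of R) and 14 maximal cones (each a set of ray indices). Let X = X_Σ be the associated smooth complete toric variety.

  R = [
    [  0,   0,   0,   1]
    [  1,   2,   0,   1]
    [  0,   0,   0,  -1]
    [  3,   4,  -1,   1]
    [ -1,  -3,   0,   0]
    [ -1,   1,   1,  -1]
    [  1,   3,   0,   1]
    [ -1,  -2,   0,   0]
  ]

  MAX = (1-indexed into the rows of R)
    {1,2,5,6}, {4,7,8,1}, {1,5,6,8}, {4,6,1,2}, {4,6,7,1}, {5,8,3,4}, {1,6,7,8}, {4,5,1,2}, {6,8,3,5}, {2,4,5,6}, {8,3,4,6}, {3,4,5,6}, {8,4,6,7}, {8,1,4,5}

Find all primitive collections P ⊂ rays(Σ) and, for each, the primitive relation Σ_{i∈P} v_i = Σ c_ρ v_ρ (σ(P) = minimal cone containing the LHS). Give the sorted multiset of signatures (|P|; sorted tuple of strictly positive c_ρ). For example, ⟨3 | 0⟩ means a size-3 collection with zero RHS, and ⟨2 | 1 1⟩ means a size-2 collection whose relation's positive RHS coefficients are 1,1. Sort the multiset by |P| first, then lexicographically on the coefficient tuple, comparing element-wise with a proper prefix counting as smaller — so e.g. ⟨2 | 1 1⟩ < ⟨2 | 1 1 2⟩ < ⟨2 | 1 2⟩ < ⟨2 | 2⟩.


The 9 primitive collections of Σ (r=8, n=4):

  • {1,3}:  v_{1} + v_{3} = 0  ⟹  sig = ⟨2 | 0⟩
  • {2,8}:  v_{2} + v_{8} = v_{1}  ⟹  sig = ⟨2 | 1⟩
  • {5,7}:  v_{5} + v_{7} = v_{1}  ⟹  sig = ⟨2 | 1⟩
  • {2,3}:  v_{2} + v_{3} = v_{4} + v_{5} + v_{6}  ⟹  sig = ⟨2 | 1 1 1⟩
  • {3,7}:  v_{3} + v_{7} = v_{4} + v_{6} + v_{8}  ⟹  sig = ⟨2 | 1 1 1⟩
  • {2,7}:  v_{2} + v_{7} = 2·v_{1} + v_{4} + v_{6}  ⟹  sig = ⟨2 | 1 1 2⟩
  • {4,5,6,8}:  v_{4} + v_{5} + v_{6} + v_{8} = 0  ⟹  sig = ⟨4 | 0⟩
  • {1,4,5,6}:  v_{1} + v_{4} + v_{5} + v_{6} = v_{2}  ⟹  sig = ⟨4 | 1⟩
  • {1,4,6,8}:  v_{1} + v_{4} + v_{6} + v_{8} = v_{7}  ⟹  sig = ⟨4 | 1⟩

Signatures (|P|; sorted positive RHS coefficients), sorted:
{ ⟨2 | 0⟩,  ⟨2 | 1⟩ ×2,  ⟨2 | 1 1 1⟩ ×2,  ⟨2 | 1 1 2⟩,  ⟨4 | 0⟩,  ⟨4 | 1⟩ ×2 }


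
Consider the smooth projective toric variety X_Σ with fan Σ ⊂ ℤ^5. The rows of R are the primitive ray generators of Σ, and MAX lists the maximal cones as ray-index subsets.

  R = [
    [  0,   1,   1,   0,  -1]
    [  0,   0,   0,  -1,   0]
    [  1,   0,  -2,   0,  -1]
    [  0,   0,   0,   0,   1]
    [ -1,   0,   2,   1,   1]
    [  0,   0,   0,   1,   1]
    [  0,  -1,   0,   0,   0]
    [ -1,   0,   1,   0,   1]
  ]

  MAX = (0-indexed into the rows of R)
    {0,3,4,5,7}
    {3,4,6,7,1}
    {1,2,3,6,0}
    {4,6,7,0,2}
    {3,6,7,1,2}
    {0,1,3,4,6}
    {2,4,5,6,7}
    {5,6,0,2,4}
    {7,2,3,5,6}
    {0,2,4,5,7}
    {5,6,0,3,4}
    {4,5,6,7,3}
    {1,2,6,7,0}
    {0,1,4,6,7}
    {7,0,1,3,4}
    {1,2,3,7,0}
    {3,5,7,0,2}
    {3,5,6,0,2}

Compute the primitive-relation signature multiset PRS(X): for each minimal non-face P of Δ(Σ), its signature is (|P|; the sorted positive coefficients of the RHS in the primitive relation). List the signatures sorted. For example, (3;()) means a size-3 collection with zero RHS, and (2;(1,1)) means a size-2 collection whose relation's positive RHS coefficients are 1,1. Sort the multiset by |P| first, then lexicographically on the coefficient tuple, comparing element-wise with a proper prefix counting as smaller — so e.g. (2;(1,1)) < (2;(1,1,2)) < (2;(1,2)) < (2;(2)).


5 collections generate NE(X_Σ); each relation:

  {1,5}:  v_{1} + v_{5} = v_{3}  so sig = (2;(1))
  {1,2,4}:  v_{1} + v_{2} + v_{4} = 0  so sig = (3;())
  {2,3,4}:  v_{2} + v_{3} + v_{4} = v_{5}  so sig = (3;(1))
  {0,5,6,7}:  v_{0} + v_{5} + v_{6} + v_{7} = v_{4}  so sig = (4;(1))
  {0,3,6,7}:  v_{0} + v_{3} + v_{6} + v_{7} = v_{1} + v_{4}  so sig = (4;(1,1))

Hence PRS(X_Σ) =
    |P|=2: 1 collection, coeffs (1)
    |P|=3: 2 collections, coeffs (), (1)
    |P|=4: 2 collections, coeffs (1), (1,1)


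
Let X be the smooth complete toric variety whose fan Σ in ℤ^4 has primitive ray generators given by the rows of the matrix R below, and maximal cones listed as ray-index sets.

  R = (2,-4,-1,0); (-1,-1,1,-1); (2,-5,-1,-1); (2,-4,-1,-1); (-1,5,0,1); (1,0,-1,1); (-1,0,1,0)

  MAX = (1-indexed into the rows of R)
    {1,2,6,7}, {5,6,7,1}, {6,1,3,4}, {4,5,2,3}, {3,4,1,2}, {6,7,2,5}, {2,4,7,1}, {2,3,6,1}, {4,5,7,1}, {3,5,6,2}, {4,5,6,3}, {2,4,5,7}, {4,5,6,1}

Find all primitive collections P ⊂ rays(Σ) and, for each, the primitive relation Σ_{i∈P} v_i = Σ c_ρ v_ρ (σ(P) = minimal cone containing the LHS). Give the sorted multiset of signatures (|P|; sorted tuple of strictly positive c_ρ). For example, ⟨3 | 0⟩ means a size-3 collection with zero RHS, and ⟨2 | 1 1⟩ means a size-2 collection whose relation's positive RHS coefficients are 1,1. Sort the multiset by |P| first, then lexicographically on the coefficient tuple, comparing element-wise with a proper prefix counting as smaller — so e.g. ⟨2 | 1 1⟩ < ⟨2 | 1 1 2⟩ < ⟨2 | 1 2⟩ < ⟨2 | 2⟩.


Σ has 5 primitive collections:

  {3,7}:  v_{3} + v_{7} = v_{1} + v_{2}  ⇒ sig = ⟨2 | 1 1⟩
  {1,2,5}:  v_{1} + v_{2} + v_{5} = 0  ⇒ sig = ⟨3 | 0⟩
  {2,4,6}:  v_{2} + v_{4} + v_{6} = v_{3}  ⇒ sig = ⟨3 | 1⟩
  {4,6,7}:  v_{4} + v_{6} + v_{7} = v_{1}  ⇒ sig = ⟨3 | 1⟩
  {1,3,5}:  v_{1} + v_{3} + v_{5} = v_{4} + v_{6}  ⇒ sig = ⟨3 | 1 1⟩

Hence PRS(X_Σ) =
    |P|=2: 1 collection, coeffs (1,1)
    |P|=3: 4 collections, coeffs (), (1), (1), (1,1)


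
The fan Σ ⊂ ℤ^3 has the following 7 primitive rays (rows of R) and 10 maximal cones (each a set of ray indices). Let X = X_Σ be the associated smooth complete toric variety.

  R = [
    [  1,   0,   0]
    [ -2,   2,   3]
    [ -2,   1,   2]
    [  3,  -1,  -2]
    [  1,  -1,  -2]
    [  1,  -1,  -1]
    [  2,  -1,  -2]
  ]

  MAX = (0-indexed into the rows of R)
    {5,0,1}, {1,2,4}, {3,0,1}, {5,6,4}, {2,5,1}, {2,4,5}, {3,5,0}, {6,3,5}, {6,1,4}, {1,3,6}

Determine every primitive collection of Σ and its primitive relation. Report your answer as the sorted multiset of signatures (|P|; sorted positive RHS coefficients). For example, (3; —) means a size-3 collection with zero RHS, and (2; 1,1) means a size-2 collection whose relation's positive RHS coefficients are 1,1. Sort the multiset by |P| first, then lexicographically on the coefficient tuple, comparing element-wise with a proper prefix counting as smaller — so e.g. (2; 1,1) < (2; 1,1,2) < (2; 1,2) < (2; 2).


Minimal non-faces — 9 found among 7 rays, 10 max cones:

  P={2,6}:  v_{2} + v_{6} = 0 — sig = (2; —)
  P={0,4}:  v_{0} + v_{4} = v_{6} — sig = (2; 1)
  P={0,6}:  v_{0} + v_{6} = v_{3} — sig = (2; 1)
  P={2,3}:  v_{2} + v_{3} = v_{0} — sig = (2; 1)
  P={0,2}:  v_{0} + v_{2} = v_{1} + v_{5} — sig = (2; 1,1)
  P={3,4}:  v_{3} + v_{4} = 2·v_{6} — sig = (2; 2)
  P={1,4,5}:  v_{1} + v_{4} + v_{5} = 0 — sig = (3; —)
  P={1,5,6}:  v_{1} + v_{5} + v_{6} = v_{0} — sig = (3; 1)
  P={1,3,5}:  v_{1} + v_{3} + v_{5} = 2·v_{0} — sig = (3; 2)

so the primitive-relation signature multiset is
{ (2; —),  (2; 1) ×3,  (2; 1,1),  (2; 2),  (3; —),  (3; 1),  (3; 2) }


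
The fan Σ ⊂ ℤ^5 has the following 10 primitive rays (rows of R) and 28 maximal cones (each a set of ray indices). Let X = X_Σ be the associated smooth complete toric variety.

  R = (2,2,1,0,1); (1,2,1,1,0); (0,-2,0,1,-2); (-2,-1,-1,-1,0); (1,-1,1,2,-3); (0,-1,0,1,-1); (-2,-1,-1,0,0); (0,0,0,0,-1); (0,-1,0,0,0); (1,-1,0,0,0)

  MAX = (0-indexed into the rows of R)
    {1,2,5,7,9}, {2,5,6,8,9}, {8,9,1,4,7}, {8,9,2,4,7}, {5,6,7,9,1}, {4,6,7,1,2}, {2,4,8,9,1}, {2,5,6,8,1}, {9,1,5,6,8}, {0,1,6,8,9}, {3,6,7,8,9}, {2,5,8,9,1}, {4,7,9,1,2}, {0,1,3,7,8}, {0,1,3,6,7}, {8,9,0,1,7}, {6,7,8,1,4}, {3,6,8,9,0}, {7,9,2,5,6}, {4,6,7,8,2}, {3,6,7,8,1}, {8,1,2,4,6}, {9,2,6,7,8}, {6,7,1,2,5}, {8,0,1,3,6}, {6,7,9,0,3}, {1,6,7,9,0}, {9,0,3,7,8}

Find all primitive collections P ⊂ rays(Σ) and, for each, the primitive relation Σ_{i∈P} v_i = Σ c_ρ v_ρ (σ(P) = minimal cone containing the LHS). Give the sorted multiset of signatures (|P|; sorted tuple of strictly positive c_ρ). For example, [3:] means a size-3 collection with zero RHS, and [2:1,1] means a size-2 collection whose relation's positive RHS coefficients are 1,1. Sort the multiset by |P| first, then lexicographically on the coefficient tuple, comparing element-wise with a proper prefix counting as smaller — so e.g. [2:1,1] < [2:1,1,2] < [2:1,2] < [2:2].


The 14 primitive collections of Σ (r=10, n=5):

  P = {0,5}:  v_{0} + v_{5} = v_{1} + v_{9}  ⟹  sig = [2:1,1]
  P = {3,5}:  v_{3} + v_{5} = v_{6} + v_{7} + v_{8}  ⟹  sig = [2:1,1,1]
  P = {0,2}:  v_{0} + v_{2} = v_{1} + v_{7} + v_{8} + v_{9}  ⟹  sig = [2:1,1,1,1]
  P = {3,4}:  v_{3} + v_{4} = v_{1} + v_{6} + 3·v_{7} + 3·v_{8}  ⟹  sig = [2:1,1,3,3]
  P = {4,5}:  v_{4} + v_{5} = v_{1} + 2·v_{2}  ⟹  sig = [2:1,2]
  P = {2,3}:  v_{2} + v_{3} = v_{6} + 2·v_{7} + 2·v_{8}  ⟹  sig = [2:1,2,2]
  P = {0,4}:  v_{0} + v_{4} = 2·v_{1} + 2·v_{7} + 2·v_{8} + v_{9}  ⟹  sig = [2:1,2,2,2]
  P = {1,3,9}:  v_{1} + v_{3} + v_{9} = 0  ⟹  sig = [3:]
  P = {5,7,8}:  v_{5} + v_{7} + v_{8} = v_{2}  ⟹  sig = [3:1]
  P = {4,6,9}:  v_{4} + v_{6} + v_{9} = v_{2} + v_{5}  ⟹  sig = [3:1,1]
  P = {0,6,7,8}:  v_{0} + v_{6} + v_{7} + v_{8} = 0  ⟹  sig = [4:]
  P = {1,2,7,8}:  v_{1} + v_{2} + v_{7} + v_{8} = v_{4}  ⟹  sig = [4:1]
  P = {1,2,6,9}:  v_{1} + v_{2} + v_{6} + v_{9} = 2·v_{5}  ⟹  sig = [4:2]
  P = {1,6,7,8,9}:  v_{1} + v_{6} + v_{7} + v_{8} + v_{9} = v_{5}  ⟹  sig = [5:1]

Hence PRS(X_Σ) =
[[2:1,1], [2:1,1,1], [2:1,1,1,1], [2:1,1,3,3], [2:1,2], [2:1,2,2], [2:1,2,2,2], [3:], [3:1], [3:1,1], [4:], [4:1], [4:2], [5:1]]


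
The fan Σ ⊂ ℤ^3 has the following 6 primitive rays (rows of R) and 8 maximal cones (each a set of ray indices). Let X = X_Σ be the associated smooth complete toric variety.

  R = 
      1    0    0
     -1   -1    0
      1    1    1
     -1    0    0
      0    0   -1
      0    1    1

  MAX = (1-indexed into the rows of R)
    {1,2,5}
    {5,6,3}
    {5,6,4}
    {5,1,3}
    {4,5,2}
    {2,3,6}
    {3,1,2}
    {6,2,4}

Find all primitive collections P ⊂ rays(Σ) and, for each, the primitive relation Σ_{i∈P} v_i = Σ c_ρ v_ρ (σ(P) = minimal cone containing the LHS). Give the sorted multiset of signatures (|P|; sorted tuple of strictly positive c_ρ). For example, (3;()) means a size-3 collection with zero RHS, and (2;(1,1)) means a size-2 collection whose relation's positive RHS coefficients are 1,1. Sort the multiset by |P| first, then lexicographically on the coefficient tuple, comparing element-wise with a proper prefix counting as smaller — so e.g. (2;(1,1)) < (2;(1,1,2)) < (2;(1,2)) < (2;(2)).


|primitive collections| = 5. Relations:

  • {1,4}:  v_{1} + v_{4} = 0  ⟹  sig = (2;())
  • {1,6}:  v_{1} + v_{6} = v_{3}  ⟹  sig = (2;(1))
  • {3,4}:  v_{3} + v_{4} = v_{6}  ⟹  sig = (2;(1))
  • {2,3,5}:  v_{2} + v_{3} + v_{5} = 0  ⟹  sig = (3;())
  • {2,5,6}:  v_{2} + v_{5} + v_{6} = v_{4}  ⟹  sig = (3;(1))

Signatures (|P|; sorted positive RHS coefficients), sorted:
    (2;())
    (2;(1))
    (2;(1))
    (3;())
    (3;(1))


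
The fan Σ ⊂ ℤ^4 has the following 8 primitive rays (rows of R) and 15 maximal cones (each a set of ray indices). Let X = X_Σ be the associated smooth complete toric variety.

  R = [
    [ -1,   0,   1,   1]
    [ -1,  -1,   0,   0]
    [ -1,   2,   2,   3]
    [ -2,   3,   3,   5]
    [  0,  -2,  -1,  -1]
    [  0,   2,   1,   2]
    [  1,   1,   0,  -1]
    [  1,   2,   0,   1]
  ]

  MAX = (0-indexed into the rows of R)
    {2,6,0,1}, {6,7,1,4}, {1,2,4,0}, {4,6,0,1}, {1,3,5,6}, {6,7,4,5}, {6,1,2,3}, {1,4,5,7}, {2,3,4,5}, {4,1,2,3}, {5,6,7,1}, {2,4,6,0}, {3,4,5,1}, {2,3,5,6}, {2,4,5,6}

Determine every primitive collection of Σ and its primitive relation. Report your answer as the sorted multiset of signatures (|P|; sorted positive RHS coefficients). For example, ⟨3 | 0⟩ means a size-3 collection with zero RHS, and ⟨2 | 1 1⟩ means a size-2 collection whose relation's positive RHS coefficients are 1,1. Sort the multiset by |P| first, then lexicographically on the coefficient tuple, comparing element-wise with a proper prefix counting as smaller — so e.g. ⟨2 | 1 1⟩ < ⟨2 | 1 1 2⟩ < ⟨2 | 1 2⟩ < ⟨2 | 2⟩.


Primitive collections (9):

  {0,5}:  v_{0} + v_{5} = v_{2} — sig = ⟨2 | 1⟩
  {0,7}:  v_{0} + v_{7} = v_{5} — sig = ⟨2 | 1⟩
  {0,3}:  v_{0} + v_{3} = v_{1} + 2·v_{2} — sig = ⟨2 | 1 2⟩
  {3,7}:  v_{3} + v_{7} = v_{1} + 3·v_{5} — sig = ⟨2 | 1 3⟩
  {2,7}:  v_{2} + v_{7} = 2·v_{5} — sig = ⟨2 | 2⟩
  {1,2,5}:  v_{1} + v_{2} + v_{5} = v_{3} — sig = ⟨3 | 1⟩
  {3,4,6}:  v_{3} + v_{4} + v_{6} = v_{2} — sig = ⟨3 | 1⟩
  {1,4,5,6}:  v_{1} + v_{4} + v_{5} + v_{6} = 0 — sig = ⟨4 | 0⟩
  {1,2,4,6}:  v_{1} + v_{2} + v_{4} + v_{6} = v_{0} — sig = ⟨4 | 1⟩

Sorted signature multiset PRS(X):
{ ⟨2 | 1⟩ ×2,  ⟨2 | 1 2⟩,  ⟨2 | 1 3⟩,  ⟨2 | 2⟩,  ⟨3 | 1⟩ ×2,  ⟨4 | 0⟩,  ⟨4 | 1⟩ }


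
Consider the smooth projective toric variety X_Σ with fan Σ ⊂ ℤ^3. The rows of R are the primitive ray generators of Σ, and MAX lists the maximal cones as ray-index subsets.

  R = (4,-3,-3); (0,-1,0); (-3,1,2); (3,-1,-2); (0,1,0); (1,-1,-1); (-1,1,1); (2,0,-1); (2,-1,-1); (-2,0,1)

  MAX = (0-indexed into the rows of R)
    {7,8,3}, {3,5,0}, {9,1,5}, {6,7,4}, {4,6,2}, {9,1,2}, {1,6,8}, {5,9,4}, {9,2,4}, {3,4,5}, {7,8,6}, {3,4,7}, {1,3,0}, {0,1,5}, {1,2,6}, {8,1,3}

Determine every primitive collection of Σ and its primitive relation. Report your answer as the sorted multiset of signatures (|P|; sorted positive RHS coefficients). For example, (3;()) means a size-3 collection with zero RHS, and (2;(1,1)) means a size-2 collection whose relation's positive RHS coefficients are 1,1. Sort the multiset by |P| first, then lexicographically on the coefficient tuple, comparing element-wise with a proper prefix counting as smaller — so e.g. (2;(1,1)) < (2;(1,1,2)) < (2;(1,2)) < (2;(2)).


22 minimal non-faces of Δ(Σ) (on 10 rays):

  • {1,4}:  v_{1} + v_{4} = 0 ; sig = (2;())
  • {2,3}:  v_{2} + v_{3} = 0 ; sig = (2;())
  • {5,6}:  v_{5} + v_{6} = 0 ; sig = (2;())
  • {7,9}:  v_{7} + v_{9} = 0 ; sig = (2;())
  • {1,7}:  v_{1} + v_{7} = v_{8} ; sig = (2;(1))
  • {2,5}:  v_{2} + v_{5} = v_{9} ; sig = (2;(1))
  • {2,7}:  v_{2} + v_{7} = v_{6} ; sig = (2;(1))
  • {3,6}:  v_{3} + v_{6} = v_{7} ; sig = (2;(1))
  • {3,9}:  v_{3} + v_{9} = v_{5} ; sig = (2;(1))
  • {4,8}:  v_{4} + v_{8} = v_{7} ; sig = (2;(1))
  • {5,7}:  v_{5} + v_{7} = v_{3} ; sig = (2;(1))
  • {6,9}:  v_{6} + v_{9} = v_{2} ; sig = (2;(1))
  • {8,9}:  v_{8} + v_{9} = v_{1} ; sig = (2;(1))
  • {0,2}:  v_{0} + v_{2} = v_{1} + v_{5} ; sig = (2;(1,1))
  • {0,4}:  v_{0} + v_{4} = v_{3} + v_{5} ; sig = (2;(1,1))
  • {0,6}:  v_{0} + v_{6} = v_{1} + v_{3} ; sig = (2;(1,1))
  • {2,8}:  v_{2} + v_{8} = v_{1} + v_{6} ; sig = (2;(1,1))
  • {5,8}:  v_{5} + v_{8} = v_{1} + v_{3} ; sig = (2;(1,1))
  • {0,7}:  v_{0} + v_{7} = v_{1} + 2·v_{3} ; sig = (2;(1,2))
  • {0,9}:  v_{0} + v_{9} = v_{1} + 2·v_{5} ; sig = (2;(1,2))
  • {0,8}:  v_{0} + v_{8} = 2·v_{1} + 2·v_{3} ; sig = (2;(2,2))
  • {1,3,5}:  v_{1} + v_{3} + v_{5} = v_{0} ; sig = (3;(1))

so the primitive-relation signature multiset is
    (2;())
    (2;())
    (2;())
    (2;())
    (2;(1))
    (2;(1))
    (2;(1))
    (2;(1))
    (2;(1))
    (2;(1))
    (2;(1))
    (2;(1))
    (2;(1))
    (2;(1,1))
    (2;(1,1))
    (2;(1,1))
    (2;(1,1))
    (2;(1,1))
    (2;(1,2))
    (2;(1,2))
    (2;(2,2))
    (3;(1))


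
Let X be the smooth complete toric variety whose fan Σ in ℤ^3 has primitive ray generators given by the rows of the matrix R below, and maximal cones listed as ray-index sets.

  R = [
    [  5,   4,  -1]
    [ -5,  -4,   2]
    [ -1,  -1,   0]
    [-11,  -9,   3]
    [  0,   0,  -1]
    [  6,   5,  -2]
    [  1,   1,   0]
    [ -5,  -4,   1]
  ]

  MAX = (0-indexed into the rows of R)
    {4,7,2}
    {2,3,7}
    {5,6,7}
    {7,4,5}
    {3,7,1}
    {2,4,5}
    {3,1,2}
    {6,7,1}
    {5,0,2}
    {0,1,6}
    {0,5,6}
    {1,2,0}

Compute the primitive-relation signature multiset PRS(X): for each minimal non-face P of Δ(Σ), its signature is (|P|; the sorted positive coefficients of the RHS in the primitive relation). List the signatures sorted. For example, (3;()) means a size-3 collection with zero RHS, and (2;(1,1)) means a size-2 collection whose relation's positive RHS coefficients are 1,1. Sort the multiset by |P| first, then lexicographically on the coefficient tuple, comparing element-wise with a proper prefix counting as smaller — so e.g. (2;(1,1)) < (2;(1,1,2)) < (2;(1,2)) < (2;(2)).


Minimal non-faces — 12 found among 8 rays, 12 max cones:

  P = {0,7}:  v_{0} + v_{7} = 0 ; sig = (2;())
  P = {2,6}:  v_{2} + v_{6} = 0 ; sig = (2;())
  P = {1,4}:  v_{1} + v_{4} = v_{7} ; sig = (2;(1))
  P = {1,5}:  v_{1} + v_{5} = v_{6} ; sig = (2;(1))
  P = {3,5}:  v_{3} + v_{5} = v_{7} ; sig = (2;(1))
  P = {0,3}:  v_{0} + v_{3} = v_{1} + v_{2} ; sig = (2;(1,1))
  P = {0,4}:  v_{0} + v_{4} = v_{2} + v_{5} ; sig = (2;(1,1))
  P = {3,6}:  v_{3} + v_{6} = v_{1} + v_{7} ; sig = (2;(1,1))
  P = {4,6}:  v_{4} + v_{6} = v_{5} + v_{7} ; sig = (2;(1,1))
  P = {3,4}:  v_{3} + v_{4} = v_{2} + 2·v_{7} ; sig = (2;(1,2))
  P = {1,2,7}:  v_{1} + v_{2} + v_{7} = v_{3} ; sig = (3;(1))
  P = {2,5,7}:  v_{2} + v_{5} + v_{7} = v_{4} ; sig = (3;(1))

so the primitive-relation signature multiset is
[(2;()), (2;()), (2;(1)), (2;(1)), (2;(1)), (2;(1,1)), (2;(1,1)), (2;(1,1)), (2;(1,1)), (2;(1,2)), (3;(1)), (3;(1))]


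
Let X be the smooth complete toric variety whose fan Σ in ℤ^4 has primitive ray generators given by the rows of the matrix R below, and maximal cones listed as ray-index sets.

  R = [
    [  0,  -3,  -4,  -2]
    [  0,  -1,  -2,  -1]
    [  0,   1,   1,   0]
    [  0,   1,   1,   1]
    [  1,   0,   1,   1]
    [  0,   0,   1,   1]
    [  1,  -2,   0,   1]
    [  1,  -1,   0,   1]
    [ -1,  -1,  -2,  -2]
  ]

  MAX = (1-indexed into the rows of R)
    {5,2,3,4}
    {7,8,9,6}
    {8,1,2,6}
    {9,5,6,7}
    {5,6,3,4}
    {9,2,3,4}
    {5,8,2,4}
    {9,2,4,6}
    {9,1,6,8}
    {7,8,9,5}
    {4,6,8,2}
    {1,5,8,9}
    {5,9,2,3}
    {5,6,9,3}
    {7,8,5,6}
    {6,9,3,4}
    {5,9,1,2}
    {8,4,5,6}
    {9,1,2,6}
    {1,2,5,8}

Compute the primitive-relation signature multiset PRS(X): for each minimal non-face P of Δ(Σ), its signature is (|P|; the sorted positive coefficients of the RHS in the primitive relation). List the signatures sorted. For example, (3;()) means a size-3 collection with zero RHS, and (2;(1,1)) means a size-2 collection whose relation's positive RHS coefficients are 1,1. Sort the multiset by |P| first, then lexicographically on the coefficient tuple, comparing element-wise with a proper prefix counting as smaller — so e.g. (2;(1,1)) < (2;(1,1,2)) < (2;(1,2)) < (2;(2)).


|primitive collections| = 14. Relations:

  • {3,8}:  v_{3} + v_{8} = v_{5}  ⇒ sig = (2;(1))
  • {4,7}:  v_{4} + v_{7} = v_{6} + v_{8}  ⇒ sig = (2;(1,1))
  • {1,3}:  v_{1} + v_{3} = v_{2} + v_{5} + v_{9}  ⇒ sig = (2;(1,1,1))
  • {3,7}:  v_{3} + v_{7} = 2·v_{5} + v_{6} + v_{9}  ⇒ sig = (2;(1,1,2))
  • {1,4}:  v_{1} + v_{4} = 2·v_{2} + v_{6}  ⇒ sig = (2;(1,2))
  • {2,7}:  v_{2} + v_{7} = 2·v_{8} + v_{9}  ⇒ sig = (2;(1,2))
  • {1,7}:  v_{1} + v_{7} = 3·v_{8} + 2·v_{9}  ⇒ sig = (2;(2,3))
  • {2,3,6}:  v_{2} + v_{3} + v_{6} = 0  ⇒ sig = (3;())
  • {4,5,9}:  v_{4} + v_{5} + v_{9} = 0  ⇒ sig = (3;())
  • {2,5,6}:  v_{2} + v_{5} + v_{6} = v_{8}  ⇒ sig = (3;(1))
  • {2,8,9}:  v_{2} + v_{8} + v_{9} = v_{1}  ⇒ sig = (3;(1))
  • {4,8,9}:  v_{4} + v_{8} + v_{9} = v_{2} + v_{6}  ⇒ sig = (3;(1,1))
  • {1,5,6}:  v_{1} + v_{5} + v_{6} = 2·v_{8} + v_{9}  ⇒ sig = (3;(1,2))
  • {5,6,8,9}:  v_{5} + v_{6} + v_{8} + v_{9} = v_{7}  ⇒ sig = (4;(1))

Signatures (|P|; sorted positive RHS coefficients), sorted:
    (2;(1))
    (2;(1,1))
    (2;(1,1,1))
    (2;(1,1,2))
    (2;(1,2))
    (2;(1,2))
    (2;(2,3))
    (3;())
    (3;())
    (3;(1))
    (3;(1))
    (3;(1,1))
    (3;(1,2))
    (4;(1))


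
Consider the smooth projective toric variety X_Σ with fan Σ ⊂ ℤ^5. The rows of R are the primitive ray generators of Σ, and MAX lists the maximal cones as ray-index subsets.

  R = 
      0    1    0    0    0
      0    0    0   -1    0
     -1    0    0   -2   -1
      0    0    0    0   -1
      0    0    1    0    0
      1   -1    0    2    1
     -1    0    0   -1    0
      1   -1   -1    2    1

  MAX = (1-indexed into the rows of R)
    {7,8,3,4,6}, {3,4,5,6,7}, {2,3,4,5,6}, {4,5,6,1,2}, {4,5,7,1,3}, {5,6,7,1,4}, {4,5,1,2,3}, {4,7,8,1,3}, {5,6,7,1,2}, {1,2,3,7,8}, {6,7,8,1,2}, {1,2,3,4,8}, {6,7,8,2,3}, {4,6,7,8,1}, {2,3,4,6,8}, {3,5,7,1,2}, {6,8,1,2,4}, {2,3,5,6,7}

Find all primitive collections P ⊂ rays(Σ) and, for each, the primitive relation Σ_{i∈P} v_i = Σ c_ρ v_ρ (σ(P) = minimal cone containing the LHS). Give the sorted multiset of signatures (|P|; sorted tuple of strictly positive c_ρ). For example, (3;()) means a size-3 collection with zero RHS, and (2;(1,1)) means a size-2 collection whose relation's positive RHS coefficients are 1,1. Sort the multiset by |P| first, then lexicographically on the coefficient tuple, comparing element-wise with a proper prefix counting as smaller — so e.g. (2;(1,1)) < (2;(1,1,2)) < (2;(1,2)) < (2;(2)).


Σ has 3 primitive collections:

  P={5,8}:  v_{5} + v_{8} = v_{6}  →  sig = (2;(1))
  P={1,3,6}:  v_{1} + v_{3} + v_{6} = 0  →  sig = (3;())
  P={2,4,7}:  v_{2} + v_{4} + v_{7} = v_{3}  →  sig = (3;(1))

Signatures (|P|; sorted positive RHS coefficients), sorted:
    |P|=2: 1 collection, coeffs (1)
    |P|=3: 2 collections, coeffs (), (1)


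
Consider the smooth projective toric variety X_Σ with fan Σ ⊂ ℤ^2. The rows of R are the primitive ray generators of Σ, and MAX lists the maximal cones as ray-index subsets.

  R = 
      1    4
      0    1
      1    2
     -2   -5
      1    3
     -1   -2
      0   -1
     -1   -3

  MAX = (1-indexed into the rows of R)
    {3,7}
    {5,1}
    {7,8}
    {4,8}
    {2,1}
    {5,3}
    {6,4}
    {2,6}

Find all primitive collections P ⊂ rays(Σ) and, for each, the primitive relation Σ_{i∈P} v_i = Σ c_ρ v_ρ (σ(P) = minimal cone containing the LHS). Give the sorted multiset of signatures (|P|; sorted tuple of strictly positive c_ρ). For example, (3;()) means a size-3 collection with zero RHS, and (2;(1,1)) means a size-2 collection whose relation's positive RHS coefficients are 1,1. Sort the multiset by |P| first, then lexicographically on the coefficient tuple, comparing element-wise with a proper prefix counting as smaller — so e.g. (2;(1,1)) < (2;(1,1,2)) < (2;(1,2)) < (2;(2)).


20 collections generate NE(X_Σ); each relation:

  {2,7}:  v_{2} + v_{7} = 0 — sig = (2;())
  {3,6}:  v_{3} + v_{6} = 0 — sig = (2;())
  {5,8}:  v_{5} + v_{8} = 0 — sig = (2;())
  {1,7}:  v_{1} + v_{7} = v_{5} — sig = (2;(1))
  {1,8}:  v_{1} + v_{8} = v_{2} — sig = (2;(1))
  {2,3}:  v_{2} + v_{3} = v_{5} — sig = (2;(1))
  {2,5}:  v_{2} + v_{5} = v_{1} — sig = (2;(1))
  {2,8}:  v_{2} + v_{8} = v_{6} — sig = (2;(1))
  {3,4}:  v_{3} + v_{4} = v_{8} — sig = (2;(1))
  {3,8}:  v_{3} + v_{8} = v_{7} — sig = (2;(1))
  {4,5}:  v_{4} + v_{5} = v_{6} — sig = (2;(1))
  {5,6}:  v_{5} + v_{6} = v_{2} — sig = (2;(1))
  {5,7}:  v_{5} + v_{7} = v_{3} — sig = (2;(1))
  {6,7}:  v_{6} + v_{7} = v_{8} — sig = (2;(1))
  {6,8}:  v_{6} + v_{8} = v_{4} — sig = (2;(1))
  {1,4}:  v_{1} + v_{4} = v_{2} + v_{6} — sig = (2;(1,1))
  {1,3}:  v_{1} + v_{3} = 2·v_{5} — sig = (2;(2))
  {1,6}:  v_{1} + v_{6} = 2·v_{2} — sig = (2;(2))
  {2,4}:  v_{2} + v_{4} = 2·v_{6} — sig = (2;(2))
  {4,7}:  v_{4} + v_{7} = 2·v_{8} — sig = (2;(2))

Sorted signature multiset PRS(X):
{ (2;()) ×3,  (2;(1)) ×12,  (2;(1,1)),  (2;(2)) ×4 }


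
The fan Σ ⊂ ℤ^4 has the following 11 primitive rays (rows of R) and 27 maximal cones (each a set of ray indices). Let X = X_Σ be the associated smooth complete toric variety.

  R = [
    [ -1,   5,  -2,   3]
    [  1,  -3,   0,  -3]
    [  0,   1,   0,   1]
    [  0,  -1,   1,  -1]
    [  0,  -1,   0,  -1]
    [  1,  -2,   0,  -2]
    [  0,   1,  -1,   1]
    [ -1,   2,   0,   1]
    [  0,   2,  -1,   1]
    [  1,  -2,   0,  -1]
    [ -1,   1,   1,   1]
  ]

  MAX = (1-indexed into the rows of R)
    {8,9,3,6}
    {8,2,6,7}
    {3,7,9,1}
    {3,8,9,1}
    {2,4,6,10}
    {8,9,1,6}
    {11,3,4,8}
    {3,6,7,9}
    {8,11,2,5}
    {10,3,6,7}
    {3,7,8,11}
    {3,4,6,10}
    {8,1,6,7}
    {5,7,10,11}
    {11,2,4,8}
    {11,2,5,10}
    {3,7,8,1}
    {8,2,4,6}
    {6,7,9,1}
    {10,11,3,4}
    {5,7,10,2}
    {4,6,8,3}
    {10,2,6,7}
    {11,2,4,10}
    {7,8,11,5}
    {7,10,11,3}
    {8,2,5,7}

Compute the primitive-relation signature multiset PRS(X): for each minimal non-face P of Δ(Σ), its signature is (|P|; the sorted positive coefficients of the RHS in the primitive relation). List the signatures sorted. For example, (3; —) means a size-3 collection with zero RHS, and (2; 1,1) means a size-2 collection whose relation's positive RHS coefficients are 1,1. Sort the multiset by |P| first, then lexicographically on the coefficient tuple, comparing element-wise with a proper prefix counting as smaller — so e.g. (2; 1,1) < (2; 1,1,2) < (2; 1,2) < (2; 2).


The 21 primitive collections of Σ (r=11, n=4):

  P={3,5}:  v_{3} + v_{5} = 0 ; sig = (2; —)
  P={4,7}:  v_{4} + v_{7} = 0 ; sig = (2; —)
  P={8,10}:  v_{8} + v_{10} = 0 ; sig = (2; —)
  P={2,3}:  v_{2} + v_{3} = v_{6} ; sig = (2; 1)
  P={5,6}:  v_{5} + v_{6} = v_{2} ; sig = (2; 1)
  P={6,11}:  v_{6} + v_{11} = v_{4} ; sig = (2; 1)
  P={1,4}:  v_{1} + v_{4} = v_{8} + v_{9} ; sig = (2; 1,1)
  P={1,10}:  v_{1} + v_{10} = v_{7} + v_{9} ; sig = (2; 1,1)
  P={4,5}:  v_{4} + v_{5} = v_{2} + v_{11} ; sig = (2; 1,1)
  P={9,11}:  v_{9} + v_{11} = v_{3} + v_{8} ; sig = (2; 1,1)
  P={4,9}:  v_{4} + v_{9} = v_{3} + v_{6} + v_{8} ; sig = (2; 1,1,1)
  P={5,9}:  v_{5} + v_{9} = v_{6} + v_{7} + v_{8} ; sig = (2; 1,1,1)
  P={9,10}:  v_{9} + v_{10} = v_{3} + v_{6} + v_{7} ; sig = (2; 1,1,1)
  P={1,11}:  v_{1} + v_{11} = v_{3} + v_{7} + 2·v_{8} ; sig = (2; 1,1,2)
  P={2,9}:  v_{2} + v_{9} = 2·v_{6} + v_{7} + v_{8} ; sig = (2; 1,1,2)
  P={1,5}:  v_{1} + v_{5} = v_{6} + 2·v_{7} + 2·v_{8} ; sig = (2; 1,2,2)
  P={1,2}:  v_{1} + v_{2} = 2·v_{6} + 2·v_{7} + 2·v_{8} ; sig = (2; 2,2,2)
  P={2,7,11}:  v_{2} + v_{7} + v_{11} = v_{5} ; sig = (3; 1)
  P={7,8,9}:  v_{7} + v_{8} + v_{9} = v_{1} ; sig = (3; 1)
  P={1,3,6}:  v_{1} + v_{3} + v_{6} = 2·v_{9} ; sig = (3; 2)
  P={3,6,7,8}:  v_{3} + v_{6} + v_{7} + v_{8} = v_{9} ; sig = (4; 1)

Signatures (|P|; sorted positive RHS coefficients), sorted:
    (2; —)
    (2; —)
    (2; —)
    (2; 1)
    (2; 1)
    (2; 1)
    (2; 1,1)
    (2; 1,1)
    (2; 1,1)
    (2; 1,1)
    (2; 1,1,1)
    (2; 1,1,1)
    (2; 1,1,1)
    (2; 1,1,2)
    (2; 1,1,2)
    (2; 1,2,2)
    (2; 2,2,2)
    (3; 1)
    (3; 1)
    (3; 2)
    (4; 1)


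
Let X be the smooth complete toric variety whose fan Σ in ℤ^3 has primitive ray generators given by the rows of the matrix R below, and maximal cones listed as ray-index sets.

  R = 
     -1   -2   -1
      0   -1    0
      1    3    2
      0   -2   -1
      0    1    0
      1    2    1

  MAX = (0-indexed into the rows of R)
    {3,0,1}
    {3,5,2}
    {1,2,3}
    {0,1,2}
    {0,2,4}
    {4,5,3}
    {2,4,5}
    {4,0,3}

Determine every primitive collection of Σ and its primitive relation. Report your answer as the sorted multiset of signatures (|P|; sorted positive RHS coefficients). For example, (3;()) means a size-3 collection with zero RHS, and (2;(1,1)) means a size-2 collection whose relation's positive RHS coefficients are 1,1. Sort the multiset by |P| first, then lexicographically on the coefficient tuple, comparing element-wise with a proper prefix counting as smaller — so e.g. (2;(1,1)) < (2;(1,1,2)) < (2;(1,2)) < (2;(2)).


5 collections generate NE(X_Σ); each relation:

  • {0,5}:  v_{0} + v_{5} = 0 ; sig = (2;())
  • {1,4}:  v_{1} + v_{4} = 0 ; sig = (2;())
  • {1,5}:  v_{1} + v_{5} = v_{2} + v_{3} ; sig = (2;(1,1))
  • {0,2,3}:  v_{0} + v_{2} + v_{3} = v_{1} ; sig = (3;(1))
  • {2,3,4}:  v_{2} + v_{3} + v_{4} = v_{5} ; sig = (3;(1))

so the primitive-relation signature multiset is
    |P|=2: 3 collections, coeffs (), (), (1,1)
    |P|=3: 2 collections, coeffs (1), (1)


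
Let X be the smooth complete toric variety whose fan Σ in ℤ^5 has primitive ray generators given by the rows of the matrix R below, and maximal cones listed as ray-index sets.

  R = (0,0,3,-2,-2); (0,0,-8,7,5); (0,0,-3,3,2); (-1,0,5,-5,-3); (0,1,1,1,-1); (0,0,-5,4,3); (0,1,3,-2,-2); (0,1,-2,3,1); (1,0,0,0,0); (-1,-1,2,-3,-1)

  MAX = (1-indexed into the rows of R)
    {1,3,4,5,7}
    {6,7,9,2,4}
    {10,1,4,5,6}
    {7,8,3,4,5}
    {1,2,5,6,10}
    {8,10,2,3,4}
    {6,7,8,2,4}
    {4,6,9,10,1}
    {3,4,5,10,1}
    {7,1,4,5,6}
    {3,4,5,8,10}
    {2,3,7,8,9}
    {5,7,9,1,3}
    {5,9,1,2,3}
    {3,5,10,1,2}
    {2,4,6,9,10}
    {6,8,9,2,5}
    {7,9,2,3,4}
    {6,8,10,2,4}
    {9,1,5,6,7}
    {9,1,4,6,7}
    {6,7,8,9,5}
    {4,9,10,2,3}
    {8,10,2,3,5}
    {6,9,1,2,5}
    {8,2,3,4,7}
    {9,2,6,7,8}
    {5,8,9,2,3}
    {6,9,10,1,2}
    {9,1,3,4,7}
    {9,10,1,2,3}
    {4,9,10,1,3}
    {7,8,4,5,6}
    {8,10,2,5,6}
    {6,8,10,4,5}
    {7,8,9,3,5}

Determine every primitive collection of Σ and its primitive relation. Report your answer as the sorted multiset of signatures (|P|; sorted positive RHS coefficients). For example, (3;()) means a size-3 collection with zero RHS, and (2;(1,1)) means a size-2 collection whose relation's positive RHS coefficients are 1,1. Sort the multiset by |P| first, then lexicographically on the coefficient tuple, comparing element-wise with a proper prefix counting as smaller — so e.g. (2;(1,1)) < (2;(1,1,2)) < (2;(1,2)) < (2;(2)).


Minimal non-faces — 11 found among 10 rays, 36 max cones:

  P = {1,8}:  v_{1} + v_{8} = v_{5}  so sig = (2;(1))
  P = {3,6}:  v_{3} + v_{6} = v_{2}  so sig = (2;(1))
  P = {7,10}:  v_{7} + v_{10} = v_{4}  so sig = (2;(1))
  P = {8,9,10}:  v_{8} + v_{9} + v_{10} = 0  so sig = (3;())
  P = {1,2,7}:  v_{1} + v_{2} + v_{7} = v_{8}  so sig = (3;(1))
  P = {4,8,9}:  v_{4} + v_{8} + v_{9} = v_{7}  so sig = (3;(1))
  P = {5,9,10}:  v_{5} + v_{9} + v_{10} = v_{1}  so sig = (3;(1))
  P = {1,2,4}:  v_{1} + v_{2} + v_{4} = v_{8} + v_{10}  so sig = (3;(1,1))
  P = {4,5,9}:  v_{4} + v_{5} + v_{9} = v_{1} + v_{7}  so sig = (3;(1,1))
  P = {2,4,5}:  v_{2} + v_{4} + v_{5} = 2·v_{8} + v_{10}  so sig = (3;(1,2))
  P = {2,5,7}:  v_{2} + v_{5} + v_{7} = 2·v_{8}  so sig = (3;(2))

Sorted signature multiset PRS(X):
    (2;(1))
    (2;(1))
    (2;(1))
    (3;())
    (3;(1))
    (3;(1))
    (3;(1))
    (3;(1,1))
    (3;(1,1))
    (3;(1,2))
    (3;(2))


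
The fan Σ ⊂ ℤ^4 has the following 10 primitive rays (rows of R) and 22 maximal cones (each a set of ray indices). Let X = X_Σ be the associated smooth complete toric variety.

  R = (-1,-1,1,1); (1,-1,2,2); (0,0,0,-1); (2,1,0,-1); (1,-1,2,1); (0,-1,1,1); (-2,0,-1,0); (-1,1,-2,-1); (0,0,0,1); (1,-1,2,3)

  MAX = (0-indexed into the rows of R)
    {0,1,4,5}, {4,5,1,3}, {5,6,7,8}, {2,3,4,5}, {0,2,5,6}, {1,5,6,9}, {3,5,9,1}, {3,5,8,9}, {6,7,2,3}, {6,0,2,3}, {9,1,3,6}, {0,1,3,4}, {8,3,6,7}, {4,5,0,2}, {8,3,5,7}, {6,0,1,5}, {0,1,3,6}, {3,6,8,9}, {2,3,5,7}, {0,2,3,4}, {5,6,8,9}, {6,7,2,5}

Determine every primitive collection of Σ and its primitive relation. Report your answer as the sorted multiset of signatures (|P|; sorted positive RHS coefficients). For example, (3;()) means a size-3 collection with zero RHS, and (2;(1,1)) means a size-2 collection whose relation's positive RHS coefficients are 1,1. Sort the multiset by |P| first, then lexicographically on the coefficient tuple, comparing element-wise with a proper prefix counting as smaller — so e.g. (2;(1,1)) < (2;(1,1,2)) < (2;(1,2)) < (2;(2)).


Δ(Σ) — 10 vertices, 15 min non-faces:

  P={2,8}:  v_{2} + v_{8} = 0 ; sig = (2;())
  P={4,7}:  v_{4} + v_{7} = 0 ; sig = (2;())
  P={0,7}:  v_{0} + v_{7} = v_{6} ; sig = (2;(1))
  P={1,2}:  v_{1} + v_{2} = v_{4} ; sig = (2;(1))
  P={1,7}:  v_{1} + v_{7} = v_{8} ; sig = (2;(1))
  P={1,8}:  v_{1} + v_{8} = v_{9} ; sig = (2;(1))
  P={2,9}:  v_{2} + v_{9} = v_{1} ; sig = (2;(1))
  P={4,6}:  v_{4} + v_{6} = v_{0} ; sig = (2;(1))
  P={4,8}:  v_{4} + v_{8} = v_{1} ; sig = (2;(1))
  P={0,8}:  v_{0} + v_{8} = v_{1} + v_{6} ; sig = (2;(1,1))
  P={0,9}:  v_{0} + v_{9} = 2·v_{1} + v_{6} ; sig = (2;(1,2))
  P={4,9}:  v_{4} + v_{9} = 2·v_{1} ; sig = (2;(2))
  P={7,9}:  v_{7} + v_{9} = 2·v_{8} ; sig = (2;(2))
  P={3,5,6}:  v_{3} + v_{5} + v_{6} = 0 ; sig = (3;())
  P={0,3,5}:  v_{0} + v_{3} + v_{5} = v_{4} ; sig = (3;(1))

so the primitive-relation signature multiset is
{ (2;()) ×2,  (2;(1)) ×7,  (2;(1,1)),  (2;(1,2)),  (2;(2)) ×2,  (3;()),  (3;(1)) }


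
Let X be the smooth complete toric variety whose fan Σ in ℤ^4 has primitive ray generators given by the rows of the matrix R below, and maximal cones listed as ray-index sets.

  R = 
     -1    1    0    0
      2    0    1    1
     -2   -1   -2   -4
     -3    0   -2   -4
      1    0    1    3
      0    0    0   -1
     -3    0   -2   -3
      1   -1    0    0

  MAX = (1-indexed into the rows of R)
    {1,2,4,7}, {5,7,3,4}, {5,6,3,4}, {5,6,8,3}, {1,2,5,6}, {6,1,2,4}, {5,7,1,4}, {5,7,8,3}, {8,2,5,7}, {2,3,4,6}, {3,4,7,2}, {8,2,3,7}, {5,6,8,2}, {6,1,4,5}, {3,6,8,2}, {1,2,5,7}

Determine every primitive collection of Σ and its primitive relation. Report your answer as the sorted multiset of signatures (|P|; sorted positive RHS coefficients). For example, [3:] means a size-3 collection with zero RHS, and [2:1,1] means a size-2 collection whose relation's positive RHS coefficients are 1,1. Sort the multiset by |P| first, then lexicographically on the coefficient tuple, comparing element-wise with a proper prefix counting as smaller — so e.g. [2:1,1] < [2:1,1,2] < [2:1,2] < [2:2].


Σ has 6 primitive collections:

  P = {1,8}:  v_{1} + v_{8} = 0  so sig = [2:]
  P = {1,3}:  v_{1} + v_{3} = v_{4}  so sig = [2:1]
  P = {4,8}:  v_{4} + v_{8} = v_{3}  so sig = [2:1]
  P = {6,7}:  v_{6} + v_{7} = v_{4}  so sig = [2:1]
  P = {2,4,5}:  v_{2} + v_{4} + v_{5} = 0  so sig = [3:]
  P = {2,3,5}:  v_{2} + v_{3} + v_{5} = v_{8}  so sig = [3:1]

so the primitive-relation signature multiset is
[[2:], [2:1], [2:1], [2:1], [3:], [3:1]]


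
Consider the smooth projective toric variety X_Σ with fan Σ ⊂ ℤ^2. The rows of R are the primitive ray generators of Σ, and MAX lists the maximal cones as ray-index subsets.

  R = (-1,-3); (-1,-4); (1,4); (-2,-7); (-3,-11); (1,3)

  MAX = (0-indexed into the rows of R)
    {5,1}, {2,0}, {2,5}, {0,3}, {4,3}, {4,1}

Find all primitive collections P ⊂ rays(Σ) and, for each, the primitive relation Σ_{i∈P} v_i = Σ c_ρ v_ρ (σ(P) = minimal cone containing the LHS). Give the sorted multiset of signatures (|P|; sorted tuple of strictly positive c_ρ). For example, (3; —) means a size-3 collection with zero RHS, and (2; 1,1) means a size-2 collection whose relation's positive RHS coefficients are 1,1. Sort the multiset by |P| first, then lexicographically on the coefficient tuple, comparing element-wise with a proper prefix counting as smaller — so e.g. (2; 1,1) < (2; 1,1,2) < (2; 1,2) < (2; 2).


Minimal non-faces — 9 found among 6 rays, 6 max cones:

  • {0,5}:  v_{0} + v_{5} = 0 ; sig = (2; —)
  • {1,2}:  v_{1} + v_{2} = 0 ; sig = (2; —)
  • {0,1}:  v_{0} + v_{1} = v_{3} ; sig = (2; 1)
  • {1,3}:  v_{1} + v_{3} = v_{4} ; sig = (2; 1)
  • {2,3}:  v_{2} + v_{3} = v_{0} ; sig = (2; 1)
  • {2,4}:  v_{2} + v_{4} = v_{3} ; sig = (2; 1)
  • {3,5}:  v_{3} + v_{5} = v_{1} ; sig = (2; 1)
  • {0,4}:  v_{0} + v_{4} = 2·v_{3} ; sig = (2; 2)
  • {4,5}:  v_{4} + v_{5} = 2·v_{1} ; sig = (2; 2)

Hence PRS(X_Σ) =
    (2; —)
    (2; —)
    (2; 1)
    (2; 1)
    (2; 1)
    (2; 1)
    (2; 1)
    (2; 2)
    (2; 2)


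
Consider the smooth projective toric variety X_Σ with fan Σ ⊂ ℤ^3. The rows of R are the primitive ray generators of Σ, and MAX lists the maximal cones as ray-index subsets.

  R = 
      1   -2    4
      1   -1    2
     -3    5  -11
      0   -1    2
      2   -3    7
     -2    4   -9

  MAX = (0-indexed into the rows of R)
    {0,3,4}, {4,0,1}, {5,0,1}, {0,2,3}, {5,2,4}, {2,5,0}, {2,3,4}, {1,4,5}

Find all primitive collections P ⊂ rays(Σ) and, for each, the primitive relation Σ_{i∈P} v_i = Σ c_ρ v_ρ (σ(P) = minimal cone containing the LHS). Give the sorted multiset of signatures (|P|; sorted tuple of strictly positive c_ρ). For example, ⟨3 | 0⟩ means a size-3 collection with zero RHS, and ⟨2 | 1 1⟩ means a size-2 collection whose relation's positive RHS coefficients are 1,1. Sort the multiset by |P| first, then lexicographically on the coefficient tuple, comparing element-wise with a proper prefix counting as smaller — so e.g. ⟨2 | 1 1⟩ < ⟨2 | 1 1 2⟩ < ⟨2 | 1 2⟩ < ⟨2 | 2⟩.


Σ has 5 primitive collections:

  P={1,2}:  v_{1} + v_{2} = v_{5} ; sig = ⟨2 | 1⟩
  P={1,3}:  v_{1} + v_{3} = v_{0} ; sig = ⟨2 | 1⟩
  P={3,5}:  v_{3} + v_{5} = v_{0} + v_{2} ; sig = ⟨2 | 1 1⟩
  P={0,2,4}:  v_{0} + v_{2} + v_{4} = 0 ; sig = ⟨3 | 0⟩
  P={0,4,5}:  v_{0} + v_{4} + v_{5} = v_{1} ; sig = ⟨3 | 1⟩

Signatures (|P|; sorted positive RHS coefficients), sorted:
    ⟨2 | 1⟩
    ⟨2 | 1⟩
    ⟨2 | 1 1⟩
    ⟨3 | 0⟩
    ⟨3 | 1⟩


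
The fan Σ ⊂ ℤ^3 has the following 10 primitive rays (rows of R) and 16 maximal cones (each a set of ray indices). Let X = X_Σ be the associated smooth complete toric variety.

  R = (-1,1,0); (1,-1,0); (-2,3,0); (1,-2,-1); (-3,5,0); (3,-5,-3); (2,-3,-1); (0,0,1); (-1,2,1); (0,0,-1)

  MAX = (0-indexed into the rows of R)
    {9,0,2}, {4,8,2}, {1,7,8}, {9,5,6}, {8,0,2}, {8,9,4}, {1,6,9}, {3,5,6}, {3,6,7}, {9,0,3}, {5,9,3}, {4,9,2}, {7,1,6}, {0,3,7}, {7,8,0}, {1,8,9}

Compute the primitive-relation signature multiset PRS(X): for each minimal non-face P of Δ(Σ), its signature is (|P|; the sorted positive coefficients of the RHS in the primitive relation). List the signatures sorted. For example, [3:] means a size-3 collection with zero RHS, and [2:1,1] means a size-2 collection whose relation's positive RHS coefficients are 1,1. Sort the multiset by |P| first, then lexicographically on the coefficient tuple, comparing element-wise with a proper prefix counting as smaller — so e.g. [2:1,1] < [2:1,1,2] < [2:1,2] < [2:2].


Minimal non-faces — 24 found among 10 rays, 16 max cones:

  P = {0,1}:  v_{0} + v_{1} = 0  ⇒ sig = [2:]
  P = {3,8}:  v_{3} + v_{8} = 0  ⇒ sig = [2:]
  P = {7,9}:  v_{7} + v_{9} = 0  ⇒ sig = [2:]
  P = {0,6}:  v_{0} + v_{6} = v_{3}  ⇒ sig = [2:1]
  P = {1,3}:  v_{1} + v_{3} = v_{6}  ⇒ sig = [2:1]
  P = {2,6}:  v_{2} + v_{6} = v_{9}  ⇒ sig = [2:1]
  P = {6,8}:  v_{6} + v_{8} = v_{1}  ⇒ sig = [2:1]
  P = {1,2}:  v_{1} + v_{2} = v_{8} + v_{9}  ⇒ sig = [2:1,1]
  P = {2,3}:  v_{2} + v_{3} = v_{0} + v_{9}  ⇒ sig = [2:1,1]
  P = {2,7}:  v_{2} + v_{7} = v_{0} + v_{8}  ⇒ sig = [2:1,1]
  P = {3,4}:  v_{3} + v_{4} = v_{2} + v_{9}  ⇒ sig = [2:1,1]
  P = {4,7}:  v_{4} + v_{7} = v_{2} + v_{8}  ⇒ sig = [2:1,1]
  P = {5,7}:  v_{5} + v_{7} = v_{3} + v_{6}  ⇒ sig = [2:1,1]
  P = {5,8}:  v_{5} + v_{8} = v_{6} + v_{9}  ⇒ sig = [2:1,1]
  P = {0,5}:  v_{0} + v_{5} = 2·v_{3} + v_{9}  ⇒ sig = [2:1,2]
  P = {1,5}:  v_{1} + v_{5} = 2·v_{6} + v_{9}  ⇒ sig = [2:1,2]
  P = {2,5}:  v_{2} + v_{5} = v_{3} + 2·v_{9}  ⇒ sig = [2:1,2]
  P = {4,6}:  v_{4} + v_{6} = v_{8} + 2·v_{9}  ⇒ sig = [2:1,2]
  P = {0,4}:  v_{0} + v_{4} = 2·v_{2}  ⇒ sig = [2:2]
  P = {1,4}:  v_{1} + v_{4} = 2·v_{8} + 2·v_{9}  ⇒ sig = [2:2,2]
  P = {4,5}:  v_{4} + v_{5} = 3·v_{9}  ⇒ sig = [2:3]
  P = {0,8,9}:  v_{0} + v_{8} + v_{9} = v_{2}  ⇒ sig = [3:1]
  P = {2,8,9}:  v_{2} + v_{8} + v_{9} = v_{4}  ⇒ sig = [3:1]
  P = {3,6,9}:  v_{3} + v_{6} + v_{9} = v_{5}  ⇒ sig = [3:1]

so the primitive-relation signature multiset is
{ [2:] ×3,  [2:1] ×4,  [2:1,1] ×7,  [2:1,2] ×4,  [2:2],  [2:2,2],  [2:3],  [3:1] ×3 }


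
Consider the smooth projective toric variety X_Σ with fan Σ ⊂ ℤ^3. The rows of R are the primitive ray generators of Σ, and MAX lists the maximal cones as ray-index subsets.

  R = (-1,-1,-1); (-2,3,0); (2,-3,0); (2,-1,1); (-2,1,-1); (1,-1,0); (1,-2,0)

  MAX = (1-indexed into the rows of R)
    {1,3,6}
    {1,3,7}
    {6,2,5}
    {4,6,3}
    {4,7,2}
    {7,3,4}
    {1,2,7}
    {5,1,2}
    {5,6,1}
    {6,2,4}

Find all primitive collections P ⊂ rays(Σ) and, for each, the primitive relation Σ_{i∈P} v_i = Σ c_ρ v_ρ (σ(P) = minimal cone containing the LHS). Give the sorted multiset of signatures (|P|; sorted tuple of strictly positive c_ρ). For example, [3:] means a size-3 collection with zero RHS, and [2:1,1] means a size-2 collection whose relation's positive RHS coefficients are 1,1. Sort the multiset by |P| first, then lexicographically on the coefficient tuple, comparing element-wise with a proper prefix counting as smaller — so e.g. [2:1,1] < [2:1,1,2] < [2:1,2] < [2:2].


|primitive collections| = 7. Relations:

  {2,3}:  v_{2} + v_{3} = 0  →  sig = [2:]
  {4,5}:  v_{4} + v_{5} = 0  →  sig = [2:]
  {1,4}:  v_{1} + v_{4} = v_{7}  →  sig = [2:1]
  {5,7}:  v_{5} + v_{7} = v_{1}  →  sig = [2:1]
  {6,7}:  v_{6} + v_{7} = v_{3}  →  sig = [2:1]
  {3,5}:  v_{3} + v_{5} = v_{1} + v_{6}  →  sig = [2:1,1]
  {1,2,6}:  v_{1} + v_{2} + v_{6} = v_{5}  →  sig = [3:1]

Signatures (|P|; sorted positive RHS coefficients), sorted:
{ [2:] ×2,  [2:1] ×3,  [2:1,1],  [3:1] }
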